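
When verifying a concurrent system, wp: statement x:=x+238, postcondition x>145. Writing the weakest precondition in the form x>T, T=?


Formula: wp(x:=E, P) = P[E/x] (substitute E for x in postcondition)
Step 1: Postcondition: x>145
Step 2: Substitute x+238 for x: x+238>145
Step 3: Solve for x: x > 145-238 = -93

-93


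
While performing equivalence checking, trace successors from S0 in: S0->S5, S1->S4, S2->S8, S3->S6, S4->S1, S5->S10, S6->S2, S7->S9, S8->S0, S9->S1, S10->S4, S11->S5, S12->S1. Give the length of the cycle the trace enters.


Trace from S0 until a state repeats:
  S0 -> S5 -> S10 -> S4 -> S1 -> S4
S4 first seen at step 3, revisited at step 5.
Cycle length = 5 - 3 = 2

2


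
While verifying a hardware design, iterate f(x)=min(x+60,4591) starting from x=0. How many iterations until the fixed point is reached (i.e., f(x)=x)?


Step 1: x=0, cap=4591, increment=60
Step 2: x grows by 60 each step until capped at 4591; fixed point is x=4591
Step 3: iterations = ceil(4591/60) = 77

77


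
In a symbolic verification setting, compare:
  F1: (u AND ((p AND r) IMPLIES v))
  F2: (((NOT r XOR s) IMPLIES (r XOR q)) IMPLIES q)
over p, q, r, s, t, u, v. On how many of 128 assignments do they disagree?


F1 = (u AND ((p AND r) IMPLIES v))
F2 = (((NOT r XOR s) IMPLIES (r XOR q)) IMPLIES q)
Evaluate both on each of 128 rows (bits = p,q,r,s,t,u,v):
  row 0 [0000000]: F1=0 F2=1 (differ) -> 1
  row 1 [0000001]: F1=0 F2=1 (differ) -> 1
  row 2 [0000010]: F1=1 F2=1 -> 0
  row 3 [0000011]: F1=1 F2=1 -> 0
  row 4 [0000100]: F1=0 F2=1 (differ) -> 1
  (every remaining row is evaluated the same way; all 128 results are listed next)
Full result column, 8 rows per line (p,q,r,s fixed per line; t,u,v runs 000..111 left to right):
  rows 0-7 [p,q,r,s=0000]: 11001100  (ones: 4)
  rows 8-15 [p,q,r,s=0001]: 00110011  (ones: 4)
  rows 16-23 [p,q,r,s=0010]: 00110011  (ones: 4)
  rows 24-31 [p,q,r,s=0011]: 00110011  (ones: 4)
  rows 32-39 [p,q,r,s=0100]: 11001100  (ones: 4)
  rows 40-47 [p,q,r,s=0101]: 11001100  (ones: 4)
  rows 48-55 [p,q,r,s=0110]: 11001100  (ones: 4)
  rows 56-63 [p,q,r,s=0111]: 11001100  (ones: 4)
  rows 64-71 [p,q,r,s=1000]: 11001100  (ones: 4)
  rows 72-79 [p,q,r,s=1001]: 00110011  (ones: 4)
  rows 80-87 [p,q,r,s=1010]: 00010001  (ones: 2)
  rows 88-95 [p,q,r,s=1011]: 00010001  (ones: 2)
  rows 96-103 [p,q,r,s=1100]: 11001100  (ones: 4)
  rows 104-111 [p,q,r,s=1101]: 11001100  (ones: 4)
  rows 112-119 [p,q,r,s=1110]: 11101110  (ones: 6)
  rows 120-127 [p,q,r,s=1111]: 11101110  (ones: 6)
Disagreements = 4+4+4+4+4+4+4+4+4+4+2+2+4+4+6+6 = 64

64


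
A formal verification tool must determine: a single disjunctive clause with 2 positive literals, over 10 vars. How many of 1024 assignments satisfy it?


Step 1: Total=2^10=1024
Step 2: Unsat when all 2 false: 2^8=256
Step 3: Sat=1024-256=768

768


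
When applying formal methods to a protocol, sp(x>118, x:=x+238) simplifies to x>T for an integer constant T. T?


Formula: sp(P, x:=E) = exists old_x. (x = E[old_x/x]) AND P[old_x/x] (old_x is the value of x before the assignment; eliminate old_x by solving x = E[old_x/x] for old_x)
Step 1: Precondition P: x>118, i.e. old_x > 118
Step 2: Assignment gives x = old_x + 238, so old_x = x - 238
Step 3: Substitute into P: x - 238 > 118
Step 4: Simplify: x > 118+238 = 356

356


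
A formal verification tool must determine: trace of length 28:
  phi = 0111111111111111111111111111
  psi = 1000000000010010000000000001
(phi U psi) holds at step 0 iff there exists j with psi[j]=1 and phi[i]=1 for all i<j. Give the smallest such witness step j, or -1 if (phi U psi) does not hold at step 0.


(phi U psi) at 0: need smallest j with psi[j]=1 and phi[i]=1 for all i in [0,j).
Scan from step 0:
  step 0: psi=1 and phi held for [0,0) -> witness found
Witness step = 0

0


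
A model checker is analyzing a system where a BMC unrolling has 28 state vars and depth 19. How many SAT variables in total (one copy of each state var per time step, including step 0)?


BMC unrolls to depth k, creating one copy of each state var for steps 0..k.
Step count = 19 + 1 = 20 (steps 0 through 19)
Vars per step = 28
Total = 28 * 20 = 560

560


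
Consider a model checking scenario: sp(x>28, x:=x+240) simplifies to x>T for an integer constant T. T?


Formula: sp(P, x:=E) = exists old_x. (x = E[old_x/x]) AND P[old_x/x] (old_x is the value of x before the assignment; eliminate old_x by solving x = E[old_x/x] for old_x)
Step 1: Precondition P: x>28, i.e. old_x > 28
Step 2: Assignment gives x = old_x + 240, so old_x = x - 240
Step 3: Substitute into P: x - 240 > 28
Step 4: Simplify: x > 28+240 = 268

268


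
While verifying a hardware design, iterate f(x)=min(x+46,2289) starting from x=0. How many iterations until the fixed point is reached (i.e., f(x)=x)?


Step 1: x=0, cap=2289, increment=46
Step 2: x grows by 46 each step until capped at 2289; fixed point is x=2289
Step 3: iterations = ceil(2289/46) = 50

50


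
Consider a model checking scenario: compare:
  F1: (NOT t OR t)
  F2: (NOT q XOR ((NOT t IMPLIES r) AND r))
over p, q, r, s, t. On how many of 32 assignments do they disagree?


F1 = (NOT t OR t)
F2 = (NOT q XOR ((NOT t IMPLIES r) AND r))
Evaluate both on each of 32 rows (bits = p,q,r,s,t):
  row 0 [00000]: F1=1 F2=1 -> 0
  row 1 [00001]: F1=1 F2=1 -> 0
  row 2 [00010]: F1=1 F2=1 -> 0
  row 3 [00011]: F1=1 F2=1 -> 0
  row 4 [00100]: F1=1 F2=0 (differ) -> 1
  row 5 [00101]: F1=1 F2=0 (differ) -> 1
  row 6 [00110]: F1=1 F2=0 (differ) -> 1
  row 7 [00111]: F1=1 F2=0 (differ) -> 1
  row 8 [01000]: F1=1 F2=0 (differ) -> 1
  row 9 [01001]: F1=1 F2=0 (differ) -> 1
  row 10 [01010]: F1=1 F2=0 (differ) -> 1
  row 11 [01011]: F1=1 F2=0 (differ) -> 1
  row 12 [01100]: F1=1 F2=1 -> 0
  row 13 [01101]: F1=1 F2=1 -> 0
  row 14 [01110]: F1=1 F2=1 -> 0
  row 15 [01111]: F1=1 F2=1 -> 0
  row 16 [10000]: F1=1 F2=1 -> 0
  row 17 [10001]: F1=1 F2=1 -> 0
  row 18 [10010]: F1=1 F2=1 -> 0
  row 19 [10011]: F1=1 F2=1 -> 0
  row 20 [10100]: F1=1 F2=0 (differ) -> 1
  row 21 [10101]: F1=1 F2=0 (differ) -> 1
  row 22 [10110]: F1=1 F2=0 (differ) -> 1
  row 23 [10111]: F1=1 F2=0 (differ) -> 1
  row 24 [11000]: F1=1 F2=0 (differ) -> 1
  row 25 [11001]: F1=1 F2=0 (differ) -> 1
  row 26 [11010]: F1=1 F2=0 (differ) -> 1
  row 27 [11011]: F1=1 F2=0 (differ) -> 1
  row 28 [11100]: F1=1 F2=1 -> 0
  row 29 [11101]: F1=1 F2=1 -> 0
  row 30 [11110]: F1=1 F2=1 -> 0
  row 31 [11111]: F1=1 F2=1 -> 0
Full result column, 8 rows per line (p,q fixed per line; r,s,t runs 000..111 left to right):
  rows 0-7 [p,q=00]: 00001111  (ones: 4)
  rows 8-15 [p,q=01]: 11110000  (ones: 4)
  rows 16-23 [p,q=10]: 00001111  (ones: 4)
  rows 24-31 [p,q=11]: 11110000  (ones: 4)
Disagreements = 4+4+4+4 = 16

16


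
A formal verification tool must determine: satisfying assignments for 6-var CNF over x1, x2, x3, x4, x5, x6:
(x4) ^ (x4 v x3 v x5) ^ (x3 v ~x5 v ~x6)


CNF with 3 clauses over 6 vars (64 assignments).
An assignment satisfies CNF iff every clause has >=1 true literal.
Check each row (bits = x1,x2,x3,x4,x5,x6; clause T/F shown):
  row 0 [000000]: clauses=FFT -> 0
  row 1 [000001]: clauses=FFT -> 0
  row 2 [000010]: clauses=FTT -> 0
  row 3 [000011]: clauses=FTF -> 0
  row 4 [000100]: clauses=TTT -> 1
  (every remaining row is evaluated the same way; all 64 results are listed next)
Full result column, 8 rows per line (x1,x2,x3 fixed per line; x4,x5,x6 runs 000..111 left to right):
  rows 0-7 [x1,x2,x3=000]: 00001110  (ones: 3)
  rows 8-15 [x1,x2,x3=001]: 00001111  (ones: 4)
  rows 16-23 [x1,x2,x3=010]: 00001110  (ones: 3)
  rows 24-31 [x1,x2,x3=011]: 00001111  (ones: 4)
  rows 32-39 [x1,x2,x3=100]: 00001110  (ones: 3)
  rows 40-47 [x1,x2,x3=101]: 00001111  (ones: 4)
  rows 48-55 [x1,x2,x3=110]: 00001110  (ones: 3)
  rows 56-63 [x1,x2,x3=111]: 00001111  (ones: 4)
Satisfying assignments = 3+4+3+4+3+4+3+4 = 28

28


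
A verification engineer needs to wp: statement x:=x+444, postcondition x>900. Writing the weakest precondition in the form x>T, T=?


Formula: wp(x:=E, P) = P[E/x] (substitute E for x in postcondition)
Step 1: Postcondition: x>900
Step 2: Substitute x+444 for x: x+444>900
Step 3: Solve for x: x > 900-444 = 456

456


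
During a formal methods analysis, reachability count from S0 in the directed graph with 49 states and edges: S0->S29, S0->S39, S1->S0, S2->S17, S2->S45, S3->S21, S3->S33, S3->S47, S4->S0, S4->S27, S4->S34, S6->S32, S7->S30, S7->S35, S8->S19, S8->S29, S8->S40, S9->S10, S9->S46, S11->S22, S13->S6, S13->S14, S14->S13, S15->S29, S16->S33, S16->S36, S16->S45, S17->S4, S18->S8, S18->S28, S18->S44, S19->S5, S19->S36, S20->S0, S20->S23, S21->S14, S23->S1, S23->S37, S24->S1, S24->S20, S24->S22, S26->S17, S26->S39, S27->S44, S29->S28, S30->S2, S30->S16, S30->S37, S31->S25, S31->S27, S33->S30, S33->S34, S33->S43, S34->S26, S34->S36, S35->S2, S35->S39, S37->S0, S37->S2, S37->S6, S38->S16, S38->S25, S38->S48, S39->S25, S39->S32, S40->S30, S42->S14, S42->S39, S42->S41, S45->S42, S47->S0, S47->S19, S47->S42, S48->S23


BFS from S0:
  layer 0: {S0}
  layer 1: {S29, S39}
  layer 2: {S25, S28, S32}
Reachable set: {S0, S25, S28, S29, S32, S39}
Count = 6

6


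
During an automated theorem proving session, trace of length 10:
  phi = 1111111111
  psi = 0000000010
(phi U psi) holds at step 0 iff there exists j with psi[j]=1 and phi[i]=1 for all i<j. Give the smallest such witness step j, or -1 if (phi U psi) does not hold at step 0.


(phi U psi) at 0: need smallest j with psi[j]=1 and phi[i]=1 for all i in [0,j).
Scan from step 0:
  step 0: phi=1, psi=0 -> continue
  step 1: phi=1, psi=0 -> continue
  step 2: phi=1, psi=0 -> continue
  step 3: phi=1, psi=0 -> continue
  step 8: psi=1 and phi held for [0,8) -> witness found
Witness step = 8

8


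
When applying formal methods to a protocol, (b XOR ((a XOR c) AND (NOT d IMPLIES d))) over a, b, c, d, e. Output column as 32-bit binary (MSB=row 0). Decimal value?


Formula: (b XOR ((a XOR c) AND (NOT d IMPLIES d))) over a, b, c, d, e (32 rows)
Evaluate each row (bits = a,b,c,d,e, MSB first):
  row 0 [00000]: (0 XOR ((0 XOR 0) AND (NOT 0 IMPLIES 0))) -> 0
  row 1 [00001]: (0 XOR ((0 XOR 0) AND (NOT 0 IMPLIES 0))) -> 0
  row 2 [00010]: (0 XOR ((0 XOR 0) AND (NOT 1 IMPLIES 1))) -> 0
  row 3 [00011]: (0 XOR ((0 XOR 0) AND (NOT 1 IMPLIES 1))) -> 0
  row 4 [00100]: (0 XOR ((0 XOR 1) AND (NOT 0 IMPLIES 0))) -> 0
  row 5 [00101]: (0 XOR ((0 XOR 1) AND (NOT 0 IMPLIES 0))) -> 0
  row 6 [00110]: (0 XOR ((0 XOR 1) AND (NOT 1 IMPLIES 1))) -> 1
  row 7 [00111]: (0 XOR ((0 XOR 1) AND (NOT 1 IMPLIES 1))) -> 1
  row 8 [01000]: (1 XOR ((0 XOR 0) AND (NOT 0 IMPLIES 0))) -> 1
  row 9 [01001]: (1 XOR ((0 XOR 0) AND (NOT 0 IMPLIES 0))) -> 1
  row 10 [01010]: (1 XOR ((0 XOR 0) AND (NOT 1 IMPLIES 1))) -> 1
  row 11 [01011]: (1 XOR ((0 XOR 0) AND (NOT 1 IMPLIES 1))) -> 1
  row 12 [01100]: (1 XOR ((0 XOR 1) AND (NOT 0 IMPLIES 0))) -> 1
  row 13 [01101]: (1 XOR ((0 XOR 1) AND (NOT 0 IMPLIES 0))) -> 1
  row 14 [01110]: (1 XOR ((0 XOR 1) AND (NOT 1 IMPLIES 1))) -> 0
  row 15 [01111]: (1 XOR ((0 XOR 1) AND (NOT 1 IMPLIES 1))) -> 0
  row 16 [10000]: (0 XOR ((1 XOR 0) AND (NOT 0 IMPLIES 0))) -> 0
  row 17 [10001]: (0 XOR ((1 XOR 0) AND (NOT 0 IMPLIES 0))) -> 0
  row 18 [10010]: (0 XOR ((1 XOR 0) AND (NOT 1 IMPLIES 1))) -> 1
  row 19 [10011]: (0 XOR ((1 XOR 0) AND (NOT 1 IMPLIES 1))) -> 1
  row 20 [10100]: (0 XOR ((1 XOR 1) AND (NOT 0 IMPLIES 0))) -> 0
  row 21 [10101]: (0 XOR ((1 XOR 1) AND (NOT 0 IMPLIES 0))) -> 0
  row 22 [10110]: (0 XOR ((1 XOR 1) AND (NOT 1 IMPLIES 1))) -> 0
  row 23 [10111]: (0 XOR ((1 XOR 1) AND (NOT 1 IMPLIES 1))) -> 0
  row 24 [11000]: (1 XOR ((1 XOR 0) AND (NOT 0 IMPLIES 0))) -> 1
  row 25 [11001]: (1 XOR ((1 XOR 0) AND (NOT 0 IMPLIES 0))) -> 1
  row 26 [11010]: (1 XOR ((1 XOR 0) AND (NOT 1 IMPLIES 1))) -> 0
  row 27 [11011]: (1 XOR ((1 XOR 0) AND (NOT 1 IMPLIES 1))) -> 0
  row 28 [11100]: (1 XOR ((1 XOR 1) AND (NOT 0 IMPLIES 0))) -> 1
  row 29 [11101]: (1 XOR ((1 XOR 1) AND (NOT 0 IMPLIES 0))) -> 1
  row 30 [11110]: (1 XOR ((1 XOR 1) AND (NOT 1 IMPLIES 1))) -> 1
  row 31 [11111]: (1 XOR ((1 XOR 1) AND (NOT 1 IMPLIES 1))) -> 1
Full result column, 4 rows per line (a,b,c fixed per line; d,e runs 00..11 left to right):
  rows 0-3 [a,b,c=000]: 0000  = hex 0
  rows 4-7 [a,b,c=001]: 0011  = hex 3
  rows 8-11 [a,b,c=010]: 1111  = hex F
  rows 12-15 [a,b,c=011]: 1100  = hex C
  rows 16-19 [a,b,c=100]: 0011  = hex 3
  rows 20-23 [a,b,c=101]: 0000  = hex 0
  rows 24-27 [a,b,c=110]: 1100  = hex C
  rows 28-31 [a,b,c=111]: 1111  = hex F
Output column (row 0 .. row 31) = 00000011111111000011000011001111
Output column grouped in 4s = 0000 0011 1111 1100 0011 0000 1100 1111 = 0x03FC30CF
Convert to decimal digit by digit (value = value*16 + digit):
  0 -> 0
  0*16 + 3 = 3
  3*16 + 15 (F) = 63
  63*16 + 12 (C) = 1020
  1020*16 + 3 = 16323
  16323*16 + 0 = 261168
  261168*16 + 12 (C) = 4178700
  4178700*16 + 15 (F) = 66859215
Decimal = 66859215

66859215


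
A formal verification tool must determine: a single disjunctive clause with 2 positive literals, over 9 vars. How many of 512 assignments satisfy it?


Step 1: Total=2^9=512
Step 2: Unsat when all 2 false: 2^7=128
Step 3: Sat=512-128=384

384


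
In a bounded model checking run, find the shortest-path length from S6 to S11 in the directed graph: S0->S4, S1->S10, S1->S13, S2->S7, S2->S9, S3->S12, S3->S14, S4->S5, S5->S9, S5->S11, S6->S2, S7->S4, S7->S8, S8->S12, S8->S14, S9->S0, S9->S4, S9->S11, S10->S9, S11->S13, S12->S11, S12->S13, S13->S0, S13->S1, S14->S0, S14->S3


BFS layer-by-layer from S6:
  dist 0: {S6}
  dist 1: {S2}
  dist 2: {S7, S9}
  dist 3: {S0, S4, S8, S11}
  -> S11 reached at distance 3
Shortest path length = 3

3


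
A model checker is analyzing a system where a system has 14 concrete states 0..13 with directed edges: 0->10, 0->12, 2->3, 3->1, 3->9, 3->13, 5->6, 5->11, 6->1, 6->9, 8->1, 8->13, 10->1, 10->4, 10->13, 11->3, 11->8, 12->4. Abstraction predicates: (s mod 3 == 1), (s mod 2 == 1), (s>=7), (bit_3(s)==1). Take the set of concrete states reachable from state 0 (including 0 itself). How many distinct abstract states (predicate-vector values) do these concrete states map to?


BFS from 0:
Concrete reachable: {0, 1, 4, 10, 12, 13}
Abstract via predicates (s mod 3 == 1), (s mod 2 == 1), (s>=7), (bit_3(s)==1):
  (0,0,0,0) <- {0}
  (0,0,1,1) <- {12}
  (1,0,0,0) <- {4}
  (1,0,1,1) <- {10}
  (1,1,0,0) <- {1}
  (1,1,1,1) <- {13}
Distinct abstract states = 6

6


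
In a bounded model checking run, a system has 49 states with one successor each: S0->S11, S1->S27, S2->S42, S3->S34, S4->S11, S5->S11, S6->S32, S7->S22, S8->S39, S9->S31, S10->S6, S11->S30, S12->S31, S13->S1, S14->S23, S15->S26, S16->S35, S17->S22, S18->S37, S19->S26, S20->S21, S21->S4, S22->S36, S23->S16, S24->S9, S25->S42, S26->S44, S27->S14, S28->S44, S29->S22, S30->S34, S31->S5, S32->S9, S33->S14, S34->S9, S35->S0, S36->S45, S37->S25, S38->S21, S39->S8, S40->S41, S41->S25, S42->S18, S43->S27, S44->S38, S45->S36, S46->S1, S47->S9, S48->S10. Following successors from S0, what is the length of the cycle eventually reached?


Trace from S0 until a state repeats:
  S0 -> S11 -> S30 -> S34 -> S9 -> S31 -> S5 -> S11
S11 first seen at step 1, revisited at step 7.
Cycle length = 7 - 1 = 6

6


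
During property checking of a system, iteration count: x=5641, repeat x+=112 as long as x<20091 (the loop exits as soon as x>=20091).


Step 1: x goes from 5641 toward 20091 by 112; the body runs while x<20091, so iterations = ceil((bound-start)/step)
Step 2: Distance=14450
Step 3: ceil(14450/112)=130

130


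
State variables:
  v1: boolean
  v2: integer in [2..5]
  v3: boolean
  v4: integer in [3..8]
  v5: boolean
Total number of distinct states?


State space = product of domain sizes of all variables.
Domain sizes:
  v1 (boolean): 2
  v2 (integer in [2..5]): 4
  v3 (boolean): 2
  v4 (integer in [3..8]): 6
  v5 (boolean): 2
Product = 2 * 4 * 2 * 6 * 2 = 192

192


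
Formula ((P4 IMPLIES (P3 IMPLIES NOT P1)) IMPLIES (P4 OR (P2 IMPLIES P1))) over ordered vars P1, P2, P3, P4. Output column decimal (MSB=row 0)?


Formula: ((P4 IMPLIES (P3 IMPLIES NOT P1)) IMPLIES (P4 OR (P2 IMPLIES P1))) over P1, P2, P3, P4 (16 rows)
Evaluate each row (bits = P1,P2,P3,P4, MSB first):
  row 0 [0000]: ((0 IMPLIES (0 IMPLIES NOT 0)) IMPLIES (0 OR (0 IMPLIES 0))) -> 1
  row 1 [0001]: ((1 IMPLIES (0 IMPLIES NOT 0)) IMPLIES (1 OR (0 IMPLIES 0))) -> 1
  row 2 [0010]: ((0 IMPLIES (1 IMPLIES NOT 0)) IMPLIES (0 OR (0 IMPLIES 0))) -> 1
  row 3 [0011]: ((1 IMPLIES (1 IMPLIES NOT 0)) IMPLIES (1 OR (0 IMPLIES 0))) -> 1
  row 4 [0100]: ((0 IMPLIES (0 IMPLIES NOT 0)) IMPLIES (0 OR (1 IMPLIES 0))) -> 0
  row 5 [0101]: ((1 IMPLIES (0 IMPLIES NOT 0)) IMPLIES (1 OR (1 IMPLIES 0))) -> 1
  row 6 [0110]: ((0 IMPLIES (1 IMPLIES NOT 0)) IMPLIES (0 OR (1 IMPLIES 0))) -> 0
  row 7 [0111]: ((1 IMPLIES (1 IMPLIES NOT 0)) IMPLIES (1 OR (1 IMPLIES 0))) -> 1
  row 8 [1000]: ((0 IMPLIES (0 IMPLIES NOT 1)) IMPLIES (0 OR (0 IMPLIES 1))) -> 1
  row 9 [1001]: ((1 IMPLIES (0 IMPLIES NOT 1)) IMPLIES (1 OR (0 IMPLIES 1))) -> 1
  row 10 [1010]: ((0 IMPLIES (1 IMPLIES NOT 1)) IMPLIES (0 OR (0 IMPLIES 1))) -> 1
  row 11 [1011]: ((1 IMPLIES (1 IMPLIES NOT 1)) IMPLIES (1 OR (0 IMPLIES 1))) -> 1
  row 12 [1100]: ((0 IMPLIES (0 IMPLIES NOT 1)) IMPLIES (0 OR (1 IMPLIES 1))) -> 1
  row 13 [1101]: ((1 IMPLIES (0 IMPLIES NOT 1)) IMPLIES (1 OR (1 IMPLIES 1))) -> 1
  row 14 [1110]: ((0 IMPLIES (1 IMPLIES NOT 1)) IMPLIES (0 OR (1 IMPLIES 1))) -> 1
  row 15 [1111]: ((1 IMPLIES (1 IMPLIES NOT 1)) IMPLIES (1 OR (1 IMPLIES 1))) -> 1
Full result column, 4 rows per line (P1,P2 fixed per line; P3,P4 runs 00..11 left to right):
  rows 0-3 [P1,P2=00]: 1111  = hex F
  rows 4-7 [P1,P2=01]: 0101  = hex 5
  rows 8-11 [P1,P2=10]: 1111  = hex F
  rows 12-15 [P1,P2=11]: 1111  = hex F
Output column (row 0 .. row 15) = 1111010111111111
Output column grouped in 4s = 1111 0101 1111 1111 = 0xF5FF
Convert to decimal digit by digit (value = value*16 + digit):
  F -> 15
  15*16 + 5 = 245
  245*16 + 15 (F) = 3935
  3935*16 + 15 (F) = 62975
Decimal = 62975

62975


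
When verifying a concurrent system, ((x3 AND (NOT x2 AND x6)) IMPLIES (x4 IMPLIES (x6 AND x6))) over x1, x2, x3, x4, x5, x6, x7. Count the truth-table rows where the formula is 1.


Formula: ((x3 AND (NOT x2 AND x6)) IMPLIES (x4 IMPLIES (x6 AND x6))) over 7 vars (128 rows)
Evaluate each row (x1, x2, x3, x4, x5, x6, x7 as bits, MSB first):
  row 0 [0000000]: ((0 AND (NOT 0 AND 0)) IMPLIES (0 IMPLIES (0 AND 0))) -> 1
  row 1 [0000001]: ((0 AND (NOT 0 AND 0)) IMPLIES (0 IMPLIES (0 AND 0))) -> 1
  row 2 [0000010]: ((0 AND (NOT 0 AND 1)) IMPLIES (0 IMPLIES (1 AND 1))) -> 1
  row 3 [0000011]: ((0 AND (NOT 0 AND 1)) IMPLIES (0 IMPLIES (1 AND 1))) -> 1
  row 4 [0000100]: ((0 AND (NOT 0 AND 0)) IMPLIES (0 IMPLIES (0 AND 0))) -> 1
  (every remaining row is evaluated the same way; all 128 results are listed next)
Full result column, 8 rows per line (x1,x2,x3,x4 fixed per line; x5,x6,x7 runs 000..111 left to right):
  rows 0-7 [x1,x2,x3,x4=0000]: 11111111  (ones: 8)
  rows 8-15 [x1,x2,x3,x4=0001]: 11111111  (ones: 8)
  rows 16-23 [x1,x2,x3,x4=0010]: 11111111  (ones: 8)
  rows 24-31 [x1,x2,x3,x4=0011]: 11111111  (ones: 8)
  rows 32-39 [x1,x2,x3,x4=0100]: 11111111  (ones: 8)
  rows 40-47 [x1,x2,x3,x4=0101]: 11111111  (ones: 8)
  rows 48-55 [x1,x2,x3,x4=0110]: 11111111  (ones: 8)
  rows 56-63 [x1,x2,x3,x4=0111]: 11111111  (ones: 8)
  rows 64-71 [x1,x2,x3,x4=1000]: 11111111  (ones: 8)
  rows 72-79 [x1,x2,x3,x4=1001]: 11111111  (ones: 8)
  rows 80-87 [x1,x2,x3,x4=1010]: 11111111  (ones: 8)
  rows 88-95 [x1,x2,x3,x4=1011]: 11111111  (ones: 8)
  rows 96-103 [x1,x2,x3,x4=1100]: 11111111  (ones: 8)
  rows 104-111 [x1,x2,x3,x4=1101]: 11111111  (ones: 8)
  rows 112-119 [x1,x2,x3,x4=1110]: 11111111  (ones: 8)
  rows 120-127 [x1,x2,x3,x4=1111]: 11111111  (ones: 8)
Count of 1-rows = 8+8+8+8+8+8+8+8+8+8+8+8+8+8+8+8 = 128

128


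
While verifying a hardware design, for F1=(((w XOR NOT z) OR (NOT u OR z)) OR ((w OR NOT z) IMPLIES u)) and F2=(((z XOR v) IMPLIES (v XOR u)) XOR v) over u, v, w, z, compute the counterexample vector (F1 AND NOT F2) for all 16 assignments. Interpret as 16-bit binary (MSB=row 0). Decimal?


F1 = (((w XOR NOT z) OR (NOT u OR z)) OR ((w OR NOT z) IMPLIES u))
F2 = (((z XOR v) IMPLIES (v XOR u)) XOR v)
Counterexample to F1=>F2 is where F1=1 and F2=0.
Evaluate each row (bits = u,v,w,z, MSB first):
  row 0 [0000]: F1=1 F2=1 -> F1&~F2 -> 0
  row 1 [0001]: F1=1 F2=0 -> F1&~F2 -> 1
  row 2 [0010]: F1=1 F2=1 -> F1&~F2 -> 0
  row 3 [0011]: F1=1 F2=0 -> F1&~F2 -> 1
  row 4 [0100]: F1=1 F2=0 -> F1&~F2 -> 1
  row 5 [0101]: F1=1 F2=0 -> F1&~F2 -> 1
  row 6 [0110]: F1=1 F2=0 -> F1&~F2 -> 1
  row 7 [0111]: F1=1 F2=0 -> F1&~F2 -> 1
  row 8 [1000]: F1=1 F2=1 -> F1&~F2 -> 0
  row 9 [1001]: F1=1 F2=1 -> F1&~F2 -> 0
  row 10 [1010]: F1=1 F2=1 -> F1&~F2 -> 0
  row 11 [1011]: F1=1 F2=1 -> F1&~F2 -> 0
  row 12 [1100]: F1=1 F2=1 -> F1&~F2 -> 0
  row 13 [1101]: F1=1 F2=0 -> F1&~F2 -> 1
  row 14 [1110]: F1=1 F2=1 -> F1&~F2 -> 0
  row 15 [1111]: F1=1 F2=0 -> F1&~F2 -> 1
Full result column, 4 rows per line (u,v fixed per line; w,z runs 00..11 left to right):
  rows 0-3 [u,v=00]: 0101  = hex 5
  rows 4-7 [u,v=01]: 1111  = hex F
  rows 8-11 [u,v=10]: 0000  = hex 0
  rows 12-15 [u,v=11]: 0101  = hex 5
Counterexample vector (row 0 .. row 15) = 0101111100000101
Output column grouped in 4s = 0101 1111 0000 0101 = 0x5F05
Convert to decimal digit by digit (value = value*16 + digit):
  5 -> 5
  5*16 + 15 (F) = 95
  95*16 + 0 = 1520
  1520*16 + 5 = 24325
Decimal = 24325

24325


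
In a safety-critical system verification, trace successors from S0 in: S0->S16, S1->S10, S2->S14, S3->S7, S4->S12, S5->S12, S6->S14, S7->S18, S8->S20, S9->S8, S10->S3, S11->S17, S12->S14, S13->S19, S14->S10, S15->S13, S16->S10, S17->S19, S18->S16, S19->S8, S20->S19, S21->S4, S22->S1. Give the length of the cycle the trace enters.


Trace from S0 until a state repeats:
  S0 -> S16 -> S10 -> S3 -> S7 -> S18 -> S16
S16 first seen at step 1, revisited at step 6.
Cycle length = 6 - 1 = 5

5


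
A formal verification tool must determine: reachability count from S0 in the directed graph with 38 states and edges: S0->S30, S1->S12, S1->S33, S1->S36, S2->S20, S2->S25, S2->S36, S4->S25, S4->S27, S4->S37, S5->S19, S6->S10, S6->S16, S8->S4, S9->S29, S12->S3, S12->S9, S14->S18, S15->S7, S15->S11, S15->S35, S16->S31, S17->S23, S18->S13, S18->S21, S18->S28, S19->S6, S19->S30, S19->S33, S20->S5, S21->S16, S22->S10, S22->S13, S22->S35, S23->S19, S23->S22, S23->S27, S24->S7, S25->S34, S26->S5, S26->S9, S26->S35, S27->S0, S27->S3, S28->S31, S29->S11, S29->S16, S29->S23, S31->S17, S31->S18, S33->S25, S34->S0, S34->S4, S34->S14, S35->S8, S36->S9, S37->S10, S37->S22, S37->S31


BFS from S0:
  layer 0: {S0}
  layer 1: {S30}
Reachable set: {S0, S30}
Count = 2

2


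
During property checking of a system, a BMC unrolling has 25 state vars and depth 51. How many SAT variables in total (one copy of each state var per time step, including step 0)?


BMC unrolls to depth k, creating one copy of each state var for steps 0..k.
Step count = 51 + 1 = 52 (steps 0 through 51)
Vars per step = 25
Total = 25 * 52 = 1300

1300


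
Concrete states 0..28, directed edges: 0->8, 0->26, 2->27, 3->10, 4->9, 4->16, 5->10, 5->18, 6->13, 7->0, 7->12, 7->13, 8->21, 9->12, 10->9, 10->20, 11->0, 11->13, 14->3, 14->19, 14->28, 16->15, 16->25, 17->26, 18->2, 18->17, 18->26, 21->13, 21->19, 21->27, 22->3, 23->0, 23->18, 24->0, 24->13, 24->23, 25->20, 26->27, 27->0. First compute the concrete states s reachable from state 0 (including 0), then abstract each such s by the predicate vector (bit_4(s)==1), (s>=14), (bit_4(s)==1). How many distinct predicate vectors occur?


BFS from 0:
Concrete reachable: {0, 8, 13, 19, 21, 26, 27}
Abstract via predicates (bit_4(s)==1), (s>=14), (bit_4(s)==1):
  (0,0,0) <- {0, 8, 13}
  (1,1,1) <- {19, 21, 26, 27}
Distinct abstract states = 2

2


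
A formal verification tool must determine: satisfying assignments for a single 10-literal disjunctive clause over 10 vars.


Step 1: Total=2^10=1024
Step 2: Unsat when all 10 false: 2^0=1
Step 3: Sat=1024-1=1023

1023


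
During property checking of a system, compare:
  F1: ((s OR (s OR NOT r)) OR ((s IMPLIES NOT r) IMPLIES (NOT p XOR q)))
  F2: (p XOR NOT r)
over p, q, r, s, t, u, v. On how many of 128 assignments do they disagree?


F1 = ((s OR (s OR NOT r)) OR ((s IMPLIES NOT r) IMPLIES (NOT p XOR q)))
F2 = (p XOR NOT r)
Evaluate both on each of 128 rows (bits = p,q,r,s,t,u,v):
  row 0 [0000000]: F1=1 F2=1 -> 0
  row 1 [0000001]: F1=1 F2=1 -> 0
  row 2 [0000010]: F1=1 F2=1 -> 0
  row 3 [0000011]: F1=1 F2=1 -> 0
  row 4 [0000100]: F1=1 F2=1 -> 0
  (every remaining row is evaluated the same way; all 128 results are listed next)
Full result column, 8 rows per line (p,q,r,s fixed per line; t,u,v runs 000..111 left to right):
  rows 0-7 [p,q,r,s=0000]: 00000000  (ones: 0)
  rows 8-15 [p,q,r,s=0001]: 00000000  (ones: 0)
  rows 16-23 [p,q,r,s=0010]: 11111111  (ones: 8)
  rows 24-31 [p,q,r,s=0011]: 11111111  (ones: 8)
  rows 32-39 [p,q,r,s=0100]: 00000000  (ones: 0)
  rows 40-47 [p,q,r,s=0101]: 00000000  (ones: 0)
  rows 48-55 [p,q,r,s=0110]: 00000000  (ones: 0)
  rows 56-63 [p,q,r,s=0111]: 11111111  (ones: 8)
  rows 64-71 [p,q,r,s=1000]: 11111111  (ones: 8)
  rows 72-79 [p,q,r,s=1001]: 11111111  (ones: 8)
  rows 80-87 [p,q,r,s=1010]: 11111111  (ones: 8)
  rows 88-95 [p,q,r,s=1011]: 00000000  (ones: 0)
  rows 96-103 [p,q,r,s=1100]: 11111111  (ones: 8)
  rows 104-111 [p,q,r,s=1101]: 11111111  (ones: 8)
  rows 112-119 [p,q,r,s=1110]: 00000000  (ones: 0)
  rows 120-127 [p,q,r,s=1111]: 00000000  (ones: 0)
Disagreements = 0+0+8+8+0+0+0+8+8+8+8+0+8+8+0+0 = 64

64


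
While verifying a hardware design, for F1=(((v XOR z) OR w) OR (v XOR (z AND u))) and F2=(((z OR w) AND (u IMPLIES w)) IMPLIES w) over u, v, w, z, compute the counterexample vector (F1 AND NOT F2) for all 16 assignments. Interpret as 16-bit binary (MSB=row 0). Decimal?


F1 = (((v XOR z) OR w) OR (v XOR (z AND u)))
F2 = (((z OR w) AND (u IMPLIES w)) IMPLIES w)
Counterexample to F1=>F2 is where F1=1 and F2=0.
Evaluate each row (bits = u,v,w,z, MSB first):
  row 0 [0000]: F1=0 F2=1 -> F1&~F2 -> 0
  row 1 [0001]: F1=1 F2=0 -> F1&~F2 -> 1
  row 2 [0010]: F1=1 F2=1 -> F1&~F2 -> 0
  row 3 [0011]: F1=1 F2=1 -> F1&~F2 -> 0
  row 4 [0100]: F1=1 F2=1 -> F1&~F2 -> 0
  row 5 [0101]: F1=1 F2=0 -> F1&~F2 -> 1
  row 6 [0110]: F1=1 F2=1 -> F1&~F2 -> 0
  row 7 [0111]: F1=1 F2=1 -> F1&~F2 -> 0
  row 8 [1000]: F1=0 F2=1 -> F1&~F2 -> 0
  row 9 [1001]: F1=1 F2=1 -> F1&~F2 -> 0
  row 10 [1010]: F1=1 F2=1 -> F1&~F2 -> 0
  row 11 [1011]: F1=1 F2=1 -> F1&~F2 -> 0
  row 12 [1100]: F1=1 F2=1 -> F1&~F2 -> 0
  row 13 [1101]: F1=0 F2=1 -> F1&~F2 -> 0
  row 14 [1110]: F1=1 F2=1 -> F1&~F2 -> 0
  row 15 [1111]: F1=1 F2=1 -> F1&~F2 -> 0
Full result column, 4 rows per line (u,v fixed per line; w,z runs 00..11 left to right):
  rows 0-3 [u,v=00]: 0100  = hex 4
  rows 4-7 [u,v=01]: 0100  = hex 4
  rows 8-11 [u,v=10]: 0000  = hex 0
  rows 12-15 [u,v=11]: 0000  = hex 0
Counterexample vector (row 0 .. row 15) = 0100010000000000
Output column grouped in 4s = 0100 0100 0000 0000 = 0x4400
Convert to decimal digit by digit (value = value*16 + digit):
  4 -> 4
  4*16 + 4 = 68
  68*16 + 0 = 1088
  1088*16 + 0 = 17408
Decimal = 17408

17408


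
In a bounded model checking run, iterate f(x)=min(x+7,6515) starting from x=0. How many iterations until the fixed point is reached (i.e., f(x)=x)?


Step 1: x=0, cap=6515, increment=7
Step 2: x grows by 7 each step until capped at 6515; fixed point is x=6515
Step 3: iterations = ceil(6515/7) = 931

931


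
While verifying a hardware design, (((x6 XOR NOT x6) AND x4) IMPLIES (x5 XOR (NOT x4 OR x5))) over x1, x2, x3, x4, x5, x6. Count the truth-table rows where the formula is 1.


Formula: (((x6 XOR NOT x6) AND x4) IMPLIES (x5 XOR (NOT x4 OR x5))) over 6 vars (64 rows)
Evaluate each row (x1, x2, x3, x4, x5, x6 as bits, MSB first):
  row 0 [000000]: (((0 XOR NOT 0) AND 0) IMPLIES (0 XOR (NOT 0 OR 0))) -> 1
  row 1 [000001]: (((1 XOR NOT 1) AND 0) IMPLIES (0 XOR (NOT 0 OR 0))) -> 1
  row 2 [000010]: (((0 XOR NOT 0) AND 0) IMPLIES (1 XOR (NOT 0 OR 1))) -> 1
  row 3 [000011]: (((1 XOR NOT 1) AND 0) IMPLIES (1 XOR (NOT 0 OR 1))) -> 1
  row 4 [000100]: (((0 XOR NOT 0) AND 1) IMPLIES (0 XOR (NOT 1 OR 0))) -> 0
  (every remaining row is evaluated the same way; all 64 results are listed next)
Full result column, 8 rows per line (x1,x2,x3 fixed per line; x4,x5,x6 runs 000..111 left to right):
  rows 0-7 [x1,x2,x3=000]: 11110000  (ones: 4)
  rows 8-15 [x1,x2,x3=001]: 11110000  (ones: 4)
  rows 16-23 [x1,x2,x3=010]: 11110000  (ones: 4)
  rows 24-31 [x1,x2,x3=011]: 11110000  (ones: 4)
  rows 32-39 [x1,x2,x3=100]: 11110000  (ones: 4)
  rows 40-47 [x1,x2,x3=101]: 11110000  (ones: 4)
  rows 48-55 [x1,x2,x3=110]: 11110000  (ones: 4)
  rows 56-63 [x1,x2,x3=111]: 11110000  (ones: 4)
Count of 1-rows = 4+4+4+4+4+4+4+4 = 32

32


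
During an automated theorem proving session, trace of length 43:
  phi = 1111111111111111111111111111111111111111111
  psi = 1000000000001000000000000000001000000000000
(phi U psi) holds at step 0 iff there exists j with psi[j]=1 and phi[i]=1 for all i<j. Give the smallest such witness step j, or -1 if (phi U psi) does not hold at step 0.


(phi U psi) at 0: need smallest j with psi[j]=1 and phi[i]=1 for all i in [0,j).
Scan from step 0:
  step 0: psi=1 and phi held for [0,0) -> witness found
Witness step = 0

0


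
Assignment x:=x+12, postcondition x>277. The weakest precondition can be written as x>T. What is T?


Formula: wp(x:=E, P) = P[E/x] (substitute E for x in postcondition)
Step 1: Postcondition: x>277
Step 2: Substitute x+12 for x: x+12>277
Step 3: Solve for x: x > 277-12 = 265

265


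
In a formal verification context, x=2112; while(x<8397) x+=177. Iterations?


Step 1: x goes from 2112 toward 8397 by 177; the body runs while x<8397, so iterations = ceil((bound-start)/step)
Step 2: Distance=6285
Step 3: ceil(6285/177)=36

36


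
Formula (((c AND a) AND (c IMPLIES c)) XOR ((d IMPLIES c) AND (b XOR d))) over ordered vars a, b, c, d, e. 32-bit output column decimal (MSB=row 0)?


Formula: (((c AND a) AND (c IMPLIES c)) XOR ((d IMPLIES c) AND (b XOR d))) over a, b, c, d, e (32 rows)
Evaluate each row (bits = a,b,c,d,e, MSB first):
  row 0 [00000]: (((0 AND 0) AND (0 IMPLIES 0)) XOR ((0 IMPLIES 0) AND (0 XOR 0))) -> 0
  row 1 [00001]: (((0 AND 0) AND (0 IMPLIES 0)) XOR ((0 IMPLIES 0) AND (0 XOR 0))) -> 0
  row 2 [00010]: (((0 AND 0) AND (0 IMPLIES 0)) XOR ((1 IMPLIES 0) AND (0 XOR 1))) -> 0
  row 3 [00011]: (((0 AND 0) AND (0 IMPLIES 0)) XOR ((1 IMPLIES 0) AND (0 XOR 1))) -> 0
  row 4 [00100]: (((1 AND 0) AND (1 IMPLIES 1)) XOR ((0 IMPLIES 1) AND (0 XOR 0))) -> 0
  row 5 [00101]: (((1 AND 0) AND (1 IMPLIES 1)) XOR ((0 IMPLIES 1) AND (0 XOR 0))) -> 0
  row 6 [00110]: (((1 AND 0) AND (1 IMPLIES 1)) XOR ((1 IMPLIES 1) AND (0 XOR 1))) -> 1
  row 7 [00111]: (((1 AND 0) AND (1 IMPLIES 1)) XOR ((1 IMPLIES 1) AND (0 XOR 1))) -> 1
  row 8 [01000]: (((0 AND 0) AND (0 IMPLIES 0)) XOR ((0 IMPLIES 0) AND (1 XOR 0))) -> 1
  row 9 [01001]: (((0 AND 0) AND (0 IMPLIES 0)) XOR ((0 IMPLIES 0) AND (1 XOR 0))) -> 1
  row 10 [01010]: (((0 AND 0) AND (0 IMPLIES 0)) XOR ((1 IMPLIES 0) AND (1 XOR 1))) -> 0
  row 11 [01011]: (((0 AND 0) AND (0 IMPLIES 0)) XOR ((1 IMPLIES 0) AND (1 XOR 1))) -> 0
  row 12 [01100]: (((1 AND 0) AND (1 IMPLIES 1)) XOR ((0 IMPLIES 1) AND (1 XOR 0))) -> 1
  row 13 [01101]: (((1 AND 0) AND (1 IMPLIES 1)) XOR ((0 IMPLIES 1) AND (1 XOR 0))) -> 1
  row 14 [01110]: (((1 AND 0) AND (1 IMPLIES 1)) XOR ((1 IMPLIES 1) AND (1 XOR 1))) -> 0
  row 15 [01111]: (((1 AND 0) AND (1 IMPLIES 1)) XOR ((1 IMPLIES 1) AND (1 XOR 1))) -> 0
  row 16 [10000]: (((0 AND 1) AND (0 IMPLIES 0)) XOR ((0 IMPLIES 0) AND (0 XOR 0))) -> 0
  row 17 [10001]: (((0 AND 1) AND (0 IMPLIES 0)) XOR ((0 IMPLIES 0) AND (0 XOR 0))) -> 0
  row 18 [10010]: (((0 AND 1) AND (0 IMPLIES 0)) XOR ((1 IMPLIES 0) AND (0 XOR 1))) -> 0
  row 19 [10011]: (((0 AND 1) AND (0 IMPLIES 0)) XOR ((1 IMPLIES 0) AND (0 XOR 1))) -> 0
  row 20 [10100]: (((1 AND 1) AND (1 IMPLIES 1)) XOR ((0 IMPLIES 1) AND (0 XOR 0))) -> 1
  row 21 [10101]: (((1 AND 1) AND (1 IMPLIES 1)) XOR ((0 IMPLIES 1) AND (0 XOR 0))) -> 1
  row 22 [10110]: (((1 AND 1) AND (1 IMPLIES 1)) XOR ((1 IMPLIES 1) AND (0 XOR 1))) -> 0
  row 23 [10111]: (((1 AND 1) AND (1 IMPLIES 1)) XOR ((1 IMPLIES 1) AND (0 XOR 1))) -> 0
  row 24 [11000]: (((0 AND 1) AND (0 IMPLIES 0)) XOR ((0 IMPLIES 0) AND (1 XOR 0))) -> 1
  row 25 [11001]: (((0 AND 1) AND (0 IMPLIES 0)) XOR ((0 IMPLIES 0) AND (1 XOR 0))) -> 1
  row 26 [11010]: (((0 AND 1) AND (0 IMPLIES 0)) XOR ((1 IMPLIES 0) AND (1 XOR 1))) -> 0
  row 27 [11011]: (((0 AND 1) AND (0 IMPLIES 0)) XOR ((1 IMPLIES 0) AND (1 XOR 1))) -> 0
  row 28 [11100]: (((1 AND 1) AND (1 IMPLIES 1)) XOR ((0 IMPLIES 1) AND (1 XOR 0))) -> 0
  row 29 [11101]: (((1 AND 1) AND (1 IMPLIES 1)) XOR ((0 IMPLIES 1) AND (1 XOR 0))) -> 0
  row 30 [11110]: (((1 AND 1) AND (1 IMPLIES 1)) XOR ((1 IMPLIES 1) AND (1 XOR 1))) -> 1
  row 31 [11111]: (((1 AND 1) AND (1 IMPLIES 1)) XOR ((1 IMPLIES 1) AND (1 XOR 1))) -> 1
Full result column, 4 rows per line (a,b,c fixed per line; d,e runs 00..11 left to right):
  rows 0-3 [a,b,c=000]: 0000  = hex 0
  rows 4-7 [a,b,c=001]: 0011  = hex 3
  rows 8-11 [a,b,c=010]: 1100  = hex C
  rows 12-15 [a,b,c=011]: 1100  = hex C
  rows 16-19 [a,b,c=100]: 0000  = hex 0
  rows 20-23 [a,b,c=101]: 1100  = hex C
  rows 24-27 [a,b,c=110]: 1100  = hex C
  rows 28-31 [a,b,c=111]: 0011  = hex 3
Output column (row 0 .. row 31) = 00000011110011000000110011000011
Output column grouped in 4s = 0000 0011 1100 1100 0000 1100 1100 0011 = 0x03CC0CC3
Convert to decimal digit by digit (value = value*16 + digit):
  0 -> 0
  0*16 + 3 = 3
  3*16 + 12 (C) = 60
  60*16 + 12 (C) = 972
  972*16 + 0 = 15552
  15552*16 + 12 (C) = 248844
  248844*16 + 12 (C) = 3981516
  3981516*16 + 3 = 63704259
Decimal = 63704259

63704259


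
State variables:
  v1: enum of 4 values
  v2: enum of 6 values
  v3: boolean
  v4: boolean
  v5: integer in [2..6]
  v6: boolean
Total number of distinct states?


State space = product of domain sizes of all variables.
Domain sizes:
  v1 (enum of 4 values): 4
  v2 (enum of 6 values): 6
  v3 (boolean): 2
  v4 (boolean): 2
  v5 (integer in [2..6]): 5
  v6 (boolean): 2
Product = 4 * 6 * 2 * 2 * 5 * 2 = 960

960


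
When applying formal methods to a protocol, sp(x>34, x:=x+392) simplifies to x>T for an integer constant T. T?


Formula: sp(P, x:=E) = exists old_x. (x = E[old_x/x]) AND P[old_x/x] (old_x is the value of x before the assignment; eliminate old_x by solving x = E[old_x/x] for old_x)
Step 1: Precondition P: x>34, i.e. old_x > 34
Step 2: Assignment gives x = old_x + 392, so old_x = x - 392
Step 3: Substitute into P: x - 392 > 34
Step 4: Simplify: x > 34+392 = 426

426


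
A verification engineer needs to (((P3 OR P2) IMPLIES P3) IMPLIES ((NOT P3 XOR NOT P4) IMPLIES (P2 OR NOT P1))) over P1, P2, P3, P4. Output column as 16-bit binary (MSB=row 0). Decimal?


Formula: (((P3 OR P2) IMPLIES P3) IMPLIES ((NOT P3 XOR NOT P4) IMPLIES (P2 OR NOT P1))) over P1, P2, P3, P4 (16 rows)
Evaluate each row (bits = P1,P2,P3,P4, MSB first):
  row 0 [0000]: (((0 OR 0) IMPLIES 0) IMPLIES ((NOT 0 XOR NOT 0) IMPLIES (0 OR NOT 0))) -> 1
  row 1 [0001]: (((0 OR 0) IMPLIES 0) IMPLIES ((NOT 0 XOR NOT 1) IMPLIES (0 OR NOT 0))) -> 1
  row 2 [0010]: (((1 OR 0) IMPLIES 1) IMPLIES ((NOT 1 XOR NOT 0) IMPLIES (0 OR NOT 0))) -> 1
  row 3 [0011]: (((1 OR 0) IMPLIES 1) IMPLIES ((NOT 1 XOR NOT 1) IMPLIES (0 OR NOT 0))) -> 1
  row 4 [0100]: (((0 OR 1) IMPLIES 0) IMPLIES ((NOT 0 XOR NOT 0) IMPLIES (1 OR NOT 0))) -> 1
  row 5 [0101]: (((0 OR 1) IMPLIES 0) IMPLIES ((NOT 0 XOR NOT 1) IMPLIES (1 OR NOT 0))) -> 1
  row 6 [0110]: (((1 OR 1) IMPLIES 1) IMPLIES ((NOT 1 XOR NOT 0) IMPLIES (1 OR NOT 0))) -> 1
  row 7 [0111]: (((1 OR 1) IMPLIES 1) IMPLIES ((NOT 1 XOR NOT 1) IMPLIES (1 OR NOT 0))) -> 1
  row 8 [1000]: (((0 OR 0) IMPLIES 0) IMPLIES ((NOT 0 XOR NOT 0) IMPLIES (0 OR NOT 1))) -> 1
  row 9 [1001]: (((0 OR 0) IMPLIES 0) IMPLIES ((NOT 0 XOR NOT 1) IMPLIES (0 OR NOT 1))) -> 0
  row 10 [1010]: (((1 OR 0) IMPLIES 1) IMPLIES ((NOT 1 XOR NOT 0) IMPLIES (0 OR NOT 1))) -> 0
  row 11 [1011]: (((1 OR 0) IMPLIES 1) IMPLIES ((NOT 1 XOR NOT 1) IMPLIES (0 OR NOT 1))) -> 1
  row 12 [1100]: (((0 OR 1) IMPLIES 0) IMPLIES ((NOT 0 XOR NOT 0) IMPLIES (1 OR NOT 1))) -> 1
  row 13 [1101]: (((0 OR 1) IMPLIES 0) IMPLIES ((NOT 0 XOR NOT 1) IMPLIES (1 OR NOT 1))) -> 1
  row 14 [1110]: (((1 OR 1) IMPLIES 1) IMPLIES ((NOT 1 XOR NOT 0) IMPLIES (1 OR NOT 1))) -> 1
  row 15 [1111]: (((1 OR 1) IMPLIES 1) IMPLIES ((NOT 1 XOR NOT 1) IMPLIES (1 OR NOT 1))) -> 1
Full result column, 4 rows per line (P1,P2 fixed per line; P3,P4 runs 00..11 left to right):
  rows 0-3 [P1,P2=00]: 1111  = hex F
  rows 4-7 [P1,P2=01]: 1111  = hex F
  rows 8-11 [P1,P2=10]: 1001  = hex 9
  rows 12-15 [P1,P2=11]: 1111  = hex F
Output column (row 0 .. row 15) = 1111111110011111
Output column grouped in 4s = 1111 1111 1001 1111 = 0xFF9F
Convert to decimal digit by digit (value = value*16 + digit):
  F -> 15
  15*16 + 15 (F) = 255
  255*16 + 9 = 4089
  4089*16 + 15 (F) = 65439
Decimal = 65439

65439


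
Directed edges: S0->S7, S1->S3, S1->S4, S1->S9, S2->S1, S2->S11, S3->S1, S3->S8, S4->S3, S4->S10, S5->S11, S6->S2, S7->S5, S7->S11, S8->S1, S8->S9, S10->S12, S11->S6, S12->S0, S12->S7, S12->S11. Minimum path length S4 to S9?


BFS layer-by-layer from S4:
  dist 0: {S4}
  dist 1: {S3, S10}
  dist 2: {S1, S8, S12}
  dist 3: {S0, S7, S9, S11}
  -> S9 reached at distance 3
Shortest path length = 3

3


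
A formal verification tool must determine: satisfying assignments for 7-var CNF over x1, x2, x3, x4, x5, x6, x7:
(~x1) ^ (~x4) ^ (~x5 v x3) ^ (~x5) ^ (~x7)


CNF with 5 clauses over 7 vars (128 assignments).
An assignment satisfies CNF iff every clause has >=1 true literal.
Check each row (bits = x1,x2,x3,x4,x5,x6,x7; clause T/F shown):
  row 0 [0000000]: clauses=TTTTT -> 1
  row 1 [0000001]: clauses=TTTTF -> 0
  row 2 [0000010]: clauses=TTTTT -> 1
  row 3 [0000011]: clauses=TTTTF -> 0
  row 4 [0000100]: clauses=TTFFT -> 0
  (every remaining row is evaluated the same way; all 128 results are listed next)
Full result column, 8 rows per line (x1,x2,x3,x4 fixed per line; x5,x6,x7 runs 000..111 left to right):
  rows 0-7 [x1,x2,x3,x4=0000]: 10100000  (ones: 2)
  rows 8-15 [x1,x2,x3,x4=0001]: 00000000  (ones: 0)
  rows 16-23 [x1,x2,x3,x4=0010]: 10100000  (ones: 2)
  rows 24-31 [x1,x2,x3,x4=0011]: 00000000  (ones: 0)
  rows 32-39 [x1,x2,x3,x4=0100]: 10100000  (ones: 2)
  rows 40-47 [x1,x2,x3,x4=0101]: 00000000  (ones: 0)
  rows 48-55 [x1,x2,x3,x4=0110]: 10100000  (ones: 2)
  rows 56-63 [x1,x2,x3,x4=0111]: 00000000  (ones: 0)
  rows 64-71 [x1,x2,x3,x4=1000]: 00000000  (ones: 0)
  rows 72-79 [x1,x2,x3,x4=1001]: 00000000  (ones: 0)
  rows 80-87 [x1,x2,x3,x4=1010]: 00000000  (ones: 0)
  rows 88-95 [x1,x2,x3,x4=1011]: 00000000  (ones: 0)
  rows 96-103 [x1,x2,x3,x4=1100]: 00000000  (ones: 0)
  rows 104-111 [x1,x2,x3,x4=1101]: 00000000  (ones: 0)
  rows 112-119 [x1,x2,x3,x4=1110]: 00000000  (ones: 0)
  rows 120-127 [x1,x2,x3,x4=1111]: 00000000  (ones: 0)
Satisfying assignments = 2+0+2+0+2+0+2+0+0+0+0+0+0+0+0+0 = 8

8


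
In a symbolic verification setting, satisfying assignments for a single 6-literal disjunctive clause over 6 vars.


Step 1: Total=2^6=64
Step 2: Unsat when all 6 false: 2^0=1
Step 3: Sat=64-1=63

63


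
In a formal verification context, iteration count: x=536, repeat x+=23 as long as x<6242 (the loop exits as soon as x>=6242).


Step 1: x goes from 536 toward 6242 by 23; the body runs while x<6242, so iterations = ceil((bound-start)/step)
Step 2: Distance=5706
Step 3: ceil(5706/23)=249

249


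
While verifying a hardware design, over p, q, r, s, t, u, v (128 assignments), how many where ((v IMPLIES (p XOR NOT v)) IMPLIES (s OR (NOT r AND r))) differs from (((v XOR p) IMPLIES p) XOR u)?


F1 = ((v IMPLIES (p XOR NOT v)) IMPLIES (s OR (NOT r AND r)))
F2 = (((v XOR p) IMPLIES p) XOR u)
Evaluate both on each of 128 rows (bits = p,q,r,s,t,u,v):
  row 0 [0000000]: F1=0 F2=1 (differ) -> 1
  row 1 [0000001]: F1=1 F2=0 (differ) -> 1
  row 2 [0000010]: F1=0 F2=0 -> 0
  row 3 [0000011]: F1=1 F2=1 -> 0
  row 4 [0000100]: F1=0 F2=1 (differ) -> 1
  (every remaining row is evaluated the same way; all 128 results are listed next)
Full result column, 8 rows per line (p,q,r,s fixed per line; t,u,v runs 000..111 left to right):
  rows 0-7 [p,q,r,s=0000]: 11001100  (ones: 4)
  rows 8-15 [p,q,r,s=0001]: 01100110  (ones: 4)
  rows 16-23 [p,q,r,s=0010]: 11001100  (ones: 4)
  rows 24-31 [p,q,r,s=0011]: 01100110  (ones: 4)
  rows 32-39 [p,q,r,s=0100]: 11001100  (ones: 4)
  rows 40-47 [p,q,r,s=0101]: 01100110  (ones: 4)
  rows 48-55 [p,q,r,s=0110]: 11001100  (ones: 4)
  rows 56-63 [p,q,r,s=0111]: 01100110  (ones: 4)
  rows 64-71 [p,q,r,s=1000]: 11001100  (ones: 4)
  rows 72-79 [p,q,r,s=1001]: 00110011  (ones: 4)
  rows 80-87 [p,q,r,s=1010]: 11001100  (ones: 4)
  rows 88-95 [p,q,r,s=1011]: 00110011  (ones: 4)
  rows 96-103 [p,q,r,s=1100]: 11001100  (ones: 4)
  rows 104-111 [p,q,r,s=1101]: 00110011  (ones: 4)
  rows 112-119 [p,q,r,s=1110]: 11001100  (ones: 4)
  rows 120-127 [p,q,r,s=1111]: 00110011  (ones: 4)
Disagreements = 4+4+4+4+4+4+4+4+4+4+4+4+4+4+4+4 = 64

64
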